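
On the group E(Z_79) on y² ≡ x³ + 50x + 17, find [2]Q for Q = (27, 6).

(65, 7)

tangent at (27, 6): λ = (3·27² + 50)/(2·6) ≡ 25/12. 12⁻¹ ≡ 33 (mod 79) since 12·33 = 396 ≡ 1, so λ ≡ 25·33 ≡ 35.
  x = λ² - 27 - 27 = 1225 - 54 ≡ 65; y = λ·(27 - 65) - 6 ≡ 7. → (65, 7)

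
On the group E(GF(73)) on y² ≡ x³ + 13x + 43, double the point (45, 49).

(32, 42)

tangent at (45, 49): λ = (3·45² + 13)/(2·49) ≡ 29/25. 25⁻¹ ≡ 38 (mod 73) since 25·38 = 950 ≡ 1, so λ ≡ 29·38 ≡ 7.
  x = λ² - 45 - 45 = 49 - 90 ≡ 32; y = λ·(45 - 32) - 49 ≡ 42. → (32, 42)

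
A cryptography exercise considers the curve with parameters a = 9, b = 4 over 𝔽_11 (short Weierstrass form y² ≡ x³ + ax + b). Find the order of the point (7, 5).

9

2P: tangent at (7, 5): λ = (3·7² + 9)/(2·5) ≡ 2/10. 10⁻¹ ≡ 10 (mod 11) since 10·10 = 100 ≡ 1, so λ ≡ 2·10 ≡ 9.
  x = λ² - 7 - 7 = 81 - 14 ≡ 1; y = λ·(7 - 1) - 5 ≡ 5. → (1, 5)
3P: (1, 5) + (7, 5). λ = (5 - 5)/(7 - 1) ≡ 0/6 mod 11. 6⁻¹ ≡ 2 (mod 11), so λ ≡ 0.
  x = λ² - 1 - 7 = 0 - 8 ≡ 3; y = λ·(1 - 3) - 5 ≡ 6. → (3, 6)
4P: (3, 6) + (7, 5). λ = (5 - 6)/(7 - 3) ≡ 10/4 mod 11. 4⁻¹ ≡ 3 (mod 11), so λ ≡ 8.
  x = λ² - 3 - 7 = 64 - 10 ≡ 10; y = λ·(3 - 10) - 6 ≡ 4. → (10, 4)
5P: (10, 4) + (7, 5). λ = (5 - 4)/(7 - 10) ≡ 1/8 mod 11. 8⁻¹ ≡ 7 (mod 11) since 8·7 = 56 ≡ 1, so λ ≡ 7.
  x = λ² - 10 - 7 = 49 - 17 ≡ 10; y = λ·(10 - 10) - 4 ≡ 7. → (10, 7)
6P: (10, 7) + (7, 5). λ = (5 - 7)/(7 - 10) ≡ 9/8 mod 11. 8⁻¹ ≡ 7 (mod 11), so λ ≡ 8.
  x = λ² - 10 - 7 = 64 - 17 ≡ 3; y = λ·(10 - 3) - 7 ≡ 5. → (3, 5)
7P: (3, 5) + (7, 5). λ = (5 - 5)/(7 - 3) ≡ 0/4 mod 11. 4⁻¹ ≡ 3 (mod 11) since 4·3 = 12 ≡ 1, so λ ≡ 0.
  x = λ² - 3 - 7 = 0 - 10 ≡ 1; y = λ·(3 - 1) - 5 ≡ 6. → (1, 6)
8P: (1, 6) + (7, 5). λ = (5 - 6)/(7 - 1) ≡ 10/6 mod 11. 6⁻¹ ≡ 2 (mod 11) since 6·2 = 12 ≡ 1, so λ ≡ 9.
  x = λ² - 1 - 7 = 81 - 8 ≡ 7; y = λ·(1 - 7) - 6 ≡ 6. → (7, 6)
9P: (7, 6) + (7, 5): same x and y₁ ≡ -y₂, so the sum is 𝒪.
9P = 𝒪, so the order is 9.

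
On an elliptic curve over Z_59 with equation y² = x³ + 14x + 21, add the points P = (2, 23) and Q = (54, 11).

(2, 23) + (54, 11). λ = (11 - 23)/(54 - 2) ≡ 47/52 mod 59. 52⁻¹ ≡ 42 (mod 59) since 52·42 = 2184 ≡ 1, so λ ≡ 27.
  x = λ² - 2 - 54 = 729 - 56 ≡ 24; y = λ·(2 - 24) - 23 ≡ 32. → (24, 32)

(24, 32)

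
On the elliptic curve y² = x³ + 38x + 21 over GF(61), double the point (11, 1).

tangent at (11, 1): λ = (3·11² + 38)/(2·1) ≡ 35/2. 2⁻¹ ≡ 31 (mod 61) since 2·31 = 62 ≡ 1, so λ ≡ 35·31 ≡ 48.
  x = λ² - 11 - 11 = 2304 - 22 ≡ 25; y = λ·(11 - 25) - 1 ≡ 59. → (25, 59)

(25, 59)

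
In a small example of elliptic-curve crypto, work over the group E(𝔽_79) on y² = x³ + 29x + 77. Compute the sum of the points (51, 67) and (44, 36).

(2, 71)

(51, 67) + (44, 36). λ = (36 - 67)/(44 - 51) ≡ 48/72 mod 79. 72⁻¹ ≡ 45 (mod 79), so λ ≡ 27.
  x = λ² - 51 - 44 = 729 - 95 ≡ 2; y = λ·(51 - 2) - 67 ≡ 71. → (2, 71)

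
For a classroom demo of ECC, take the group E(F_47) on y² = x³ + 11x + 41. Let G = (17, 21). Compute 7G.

Double-and-add on 7 = (111)₂. Start with G = (17, 21) for the leading 1-bit.
double: tangent at (17, 21): λ = (3·17² + 11)/(2·21) ≡ 32/42. 42⁻¹ ≡ 28 (mod 47), so λ ≡ 32·28 ≡ 3.
  x = λ² - 17 - 17 = 9 - 34 ≡ 22; y = λ·(17 - 22) - 21 ≡ 11. → (22, 11)
add G: (22, 11) + (17, 21). λ = (21 - 11)/(17 - 22) ≡ 10/42 mod 47. 42⁻¹ ≡ 28 (mod 47), so λ ≡ 45.
  x = λ² - 22 - 17 = 2025 - 39 ≡ 12; y = λ·(22 - 12) - 11 ≡ 16. → (12, 16)
double: tangent at (12, 16): λ = (3·12² + 11)/(2·16) ≡ 20/32. 32⁻¹ ≡ 25 (mod 47) since 32·25 = 800 ≡ 1, so λ ≡ 20·25 ≡ 30.
  x = λ² - 12 - 12 = 900 - 24 ≡ 30; y = λ·(12 - 30) - 16 ≡ 8. → (30, 8)
add G: (30, 8) + (17, 21). λ = (21 - 8)/(17 - 30) ≡ 13/34 mod 47. 34⁻¹ ≡ 18 (mod 47), so λ ≡ 46.
  x = λ² - 30 - 17 = 2116 - 47 ≡ 1; y = λ·(30 - 1) - 8 ≡ 10. → (1, 10)

(1, 10)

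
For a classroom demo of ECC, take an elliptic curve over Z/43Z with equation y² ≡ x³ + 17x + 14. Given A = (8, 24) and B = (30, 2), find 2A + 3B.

(25, 5)

First 2A:
Repeated addition: build up to 2A.
2A: tangent at (8, 24): λ = (3·8² + 17)/(2·24) ≡ 37/5. 5⁻¹ ≡ 26 (mod 43) since 5·26 = 130 ≡ 1, so λ ≡ 37·26 ≡ 16.
  x = λ² - 8 - 8 = 256 - 16 ≡ 25; y = λ·(8 - 25) - 24 ≡ 5. → (25, 5)
2A = (25, 5).
Next 3B:
Repeated addition: build up to 3B.
2B: tangent at (30, 2): λ = (3·30² + 17)/(2·2) ≡ 8/4. 4⁻¹ ≡ 11 (mod 43), so λ ≡ 8·11 ≡ 2.
  x = λ² - 30 - 30 = 4 - 60 ≡ 30; y = λ·(30 - 30) - 2 ≡ 41. → (30, 41)
3B: (30, 41) + (30, 2): same x and y₁ ≡ -y₂, so the sum is O.
3B = O.
Finally 2A + 3B:
(25, 5) + O = (25, 5) (identity).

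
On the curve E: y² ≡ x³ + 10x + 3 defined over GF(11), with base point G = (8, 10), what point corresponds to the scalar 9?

Double-and-add on 9 = (1001)₂. Start with G = (8, 10) for the leading 1-bit.
double: tangent at (8, 10): λ = (3·8² + 10)/(2·10) ≡ 4/9. 9⁻¹ ≡ 5 (mod 11), so λ ≡ 4·5 ≡ 9.
  x = λ² - 8 - 8 = 81 - 16 ≡ 10; y = λ·(8 - 10) - 10 ≡ 5. → (10, 5)
double: tangent at (10, 5): λ = (3·10² + 10)/(2·5) ≡ 2/10. 10⁻¹ ≡ 10 (mod 11), so λ ≡ 2·10 ≡ 9.
  x = λ² - 10 - 10 = 81 - 20 ≡ 6; y = λ·(10 - 6) - 5 ≡ 9. → (6, 9)
double: tangent at (6, 9): λ = (3·6² + 10)/(2·9) ≡ 8/7. 7⁻¹ ≡ 8 (mod 11) since 7·8 = 56 ≡ 1, so λ ≡ 8·8 ≡ 9.
  x = λ² - 6 - 6 = 81 - 12 ≡ 3; y = λ·(6 - 3) - 9 ≡ 7. → (3, 7)
add G: (3, 7) + (8, 10). λ = (10 - 7)/(8 - 3) ≡ 3/5 mod 11. 5⁻¹ ≡ 9 (mod 11), so λ ≡ 5.
  x = λ² - 3 - 8 = 25 - 11 ≡ 3; y = λ·(3 - 3) - 7 ≡ 4. → (3, 4)

(3, 4)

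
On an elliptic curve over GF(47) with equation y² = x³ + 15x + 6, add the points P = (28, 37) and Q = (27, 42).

(17, 2)

(28, 37) + (27, 42). λ = (42 - 37)/(27 - 28) ≡ 5/46 mod 47. 46⁻¹ ≡ 46 (mod 47) since 46·46 = 2116 ≡ 1, so λ ≡ 42.
  x = λ² - 28 - 27 = 1764 - 55 ≡ 17; y = λ·(28 - 17) - 37 ≡ 2. → (17, 2)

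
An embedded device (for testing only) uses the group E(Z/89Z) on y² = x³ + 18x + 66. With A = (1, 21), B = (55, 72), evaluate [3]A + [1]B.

(82, 24)

First 3A:
Repeated addition: build up to 3A.
2A: tangent at (1, 21): λ = (3·1² + 18)/(2·21) ≡ 21/42. 42⁻¹ ≡ 53 (mod 89), so λ ≡ 21·53 ≡ 45.
  x = λ² - 1 - 1 = 2025 - 2 ≡ 65; y = λ·(1 - 65) - 21 ≡ 36. → (65, 36)
3A: (65, 36) + (1, 21). λ = (21 - 36)/(1 - 65) ≡ 74/25 mod 89. 25⁻¹ ≡ 57 (mod 89), so λ ≡ 35.
  x = λ² - 65 - 1 = 1225 - 66 ≡ 2; y = λ·(65 - 2) - 36 ≡ 33. → (2, 33)
3A = (2, 33).
Finally 3A + B:
(2, 33) + (55, 72). λ = (72 - 33)/(55 - 2) ≡ 39/53 mod 89. 53⁻¹ ≡ 42 (mod 89), so λ ≡ 36.
  x = λ² - 2 - 55 = 1296 - 57 ≡ 82; y = λ·(2 - 82) - 33 ≡ 24. → (82, 24)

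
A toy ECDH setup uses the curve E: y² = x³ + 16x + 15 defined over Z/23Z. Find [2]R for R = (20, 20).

(12, 7)

tangent at (20, 20): λ = (3·20² + 16)/(2·20) ≡ 20/17. 17⁻¹ ≡ 19 (mod 23) since 17·19 = 323 ≡ 1, so λ ≡ 20·19 ≡ 12.
  x = λ² - 20 - 20 = 144 - 40 ≡ 12; y = λ·(20 - 12) - 20 ≡ 7. → (12, 7)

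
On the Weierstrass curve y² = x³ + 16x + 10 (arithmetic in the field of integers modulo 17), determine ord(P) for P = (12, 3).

2P: tangent at (12, 3): λ = (3·12² + 16)/(2·3) ≡ 6/6. 6⁻¹ ≡ 3 (mod 17), so λ ≡ 6·3 ≡ 1.
  x = λ² - 12 - 12 = 1 - 24 ≡ 11; y = λ·(12 - 11) - 3 ≡ 15. → (11, 15)
3P: (11, 15) + (12, 3). λ = (3 - 15)/(12 - 11) ≡ 5/1 mod 17. 1⁻¹ ≡ 1 (mod 17) since 1·1 = 1 ≡ 1, so λ ≡ 5.
  x = λ² - 11 - 12 = 25 - 23 ≡ 2; y = λ·(11 - 2) - 15 ≡ 13. → (2, 13)
4P: (2, 13) + (12, 3). λ = (3 - 13)/(12 - 2) ≡ 7/10 mod 17. 10⁻¹ ≡ 12 (mod 17), so λ ≡ 16.
  x = λ² - 2 - 12 = 256 - 14 ≡ 4; y = λ·(2 - 4) - 13 ≡ 6. → (4, 6)
5P: (4, 6) + (12, 3). λ = (3 - 6)/(12 - 4) ≡ 14/8 mod 17. 8⁻¹ ≡ 15 (mod 17), so λ ≡ 6.
  x = λ² - 4 - 12 = 36 - 16 ≡ 3; y = λ·(4 - 3) - 6 ≡ 0. → (3, 0)
6P: (3, 0) + (12, 3). λ = (3 - 0)/(12 - 3) ≡ 3/9 mod 17. 9⁻¹ ≡ 2 (mod 17) since 9·2 = 18 ≡ 1, so λ ≡ 6.
  x = λ² - 3 - 12 = 36 - 15 ≡ 4; y = λ·(3 - 4) - 0 ≡ 11. → (4, 11)
7P: (4, 11) + (12, 3). λ = (3 - 11)/(12 - 4) ≡ 9/8 mod 17. 8⁻¹ ≡ 15 (mod 17), so λ ≡ 16.
  x = λ² - 4 - 12 = 256 - 16 ≡ 2; y = λ·(4 - 2) - 11 ≡ 4. → (2, 4)
8P: (2, 4) + (12, 3). λ = (3 - 4)/(12 - 2) ≡ 16/10 mod 17. 10⁻¹ ≡ 12 (mod 17) since 10·12 = 120 ≡ 1, so λ ≡ 5.
  x = λ² - 2 - 12 = 25 - 14 ≡ 11; y = λ·(2 - 11) - 4 ≡ 2. → (11, 2)
9P: (11, 2) + (12, 3). λ = (3 - 2)/(12 - 11) ≡ 1/1 mod 17. 1⁻¹ ≡ 1 (mod 17) since 1·1 = 1 ≡ 1, so λ ≡ 1.
  x = λ² - 11 - 12 = 1 - 23 ≡ 12; y = λ·(11 - 12) - 2 ≡ 14. → (12, 14)
10P: (12, 14) + (12, 3): same x and y₁ ≡ -y₂, so the sum is O.
10P = O, so the order is 10.

10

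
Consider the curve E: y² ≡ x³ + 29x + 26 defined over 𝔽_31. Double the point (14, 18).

(17, 21)

tangent at (14, 18): λ = (3·14² + 29)/(2·18) ≡ 28/5. 5⁻¹ ≡ 25 (mod 31) since 5·25 = 125 ≡ 1, so λ ≡ 28·25 ≡ 18.
  x = λ² - 14 - 14 = 324 - 28 ≡ 17; y = λ·(14 - 17) - 18 ≡ 21. → (17, 21)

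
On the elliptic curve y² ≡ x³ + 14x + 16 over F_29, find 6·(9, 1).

Write G = (9, 1).
Double-and-add on 6 = (110)₂. Start with G = (9, 1) for the leading 1-bit.
double: tangent at (9, 1): λ = (3·9² + 14)/(2·1) ≡ 25/2. 2⁻¹ ≡ 15 (mod 29), so λ ≡ 25·15 ≡ 27.
  x = λ² - 9 - 9 = 729 - 18 ≡ 15; y = λ·(9 - 15) - 1 ≡ 11. → (15, 11)
add G: (15, 11) + (9, 1). λ = (1 - 11)/(9 - 15) ≡ 19/23 mod 29. 23⁻¹ ≡ 24 (mod 29), so λ ≡ 21.
  x = λ² - 15 - 9 = 441 - 24 ≡ 11; y = λ·(15 - 11) - 11 ≡ 15. → (11, 15)
double: tangent at (11, 15): λ = (3·11² + 14)/(2·15) ≡ 0/1. 1⁻¹ ≡ 1 (mod 29), so λ ≡ 0·1 ≡ 0.
  x = λ² - 11 - 11 = 0 - 22 ≡ 7; y = λ·(11 - 7) - 15 ≡ 14. → (7, 14)

(7, 14)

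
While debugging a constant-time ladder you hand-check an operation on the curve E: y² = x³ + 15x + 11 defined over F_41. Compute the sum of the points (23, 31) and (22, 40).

(36, 4)

(23, 31) + (22, 40). λ = (40 - 31)/(22 - 23) ≡ 9/40 mod 41. 40⁻¹ ≡ 40 (mod 41) since 40·40 = 1600 ≡ 1, so λ ≡ 32.
  x = λ² - 23 - 22 = 1024 - 45 ≡ 36; y = λ·(23 - 36) - 31 ≡ 4. → (36, 4)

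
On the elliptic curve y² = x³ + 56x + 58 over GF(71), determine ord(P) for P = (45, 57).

7

2P: tangent at (45, 57): λ = (3·45² + 56)/(2·57) ≡ 25/43. 43⁻¹ ≡ 38 (mod 71), so λ ≡ 25·38 ≡ 27.
  x = λ² - 45 - 45 = 729 - 90 ≡ 0; y = λ·(45 - 0) - 57 ≡ 22. → (0, 22)
3P: (0, 22) + (45, 57). λ = (57 - 22)/(45 - 0) ≡ 35/45 mod 71. 45⁻¹ ≡ 30 (mod 71), so λ ≡ 56.
  x = λ² - 0 - 45 = 3136 - 45 ≡ 38; y = λ·(0 - 38) - 22 ≡ 51. → (38, 51)
4P: (38, 51) + (45, 57). λ = (57 - 51)/(45 - 38) ≡ 6/7 mod 71. 7⁻¹ ≡ 61 (mod 71) since 7·61 = 427 ≡ 1, so λ ≡ 11.
  x = λ² - 38 - 45 = 121 - 83 ≡ 38; y = λ·(38 - 38) - 51 ≡ 20. → (38, 20)
5P: (38, 20) + (45, 57). λ = (57 - 20)/(45 - 38) ≡ 37/7 mod 71. 7⁻¹ ≡ 61 (mod 71), so λ ≡ 56.
  x = λ² - 38 - 45 = 3136 - 83 ≡ 0; y = λ·(38 - 0) - 20 ≡ 49. → (0, 49)
6P: (0, 49) + (45, 57). λ = (57 - 49)/(45 - 0) ≡ 8/45 mod 71. 45⁻¹ ≡ 30 (mod 71), so λ ≡ 27.
  x = λ² - 0 - 45 = 729 - 45 ≡ 45; y = λ·(0 - 45) - 49 ≡ 14. → (45, 14)
7P: (45, 14) + (45, 57): same x and y₁ ≡ -y₂, so the sum is O.
7P = O, so the order is 7.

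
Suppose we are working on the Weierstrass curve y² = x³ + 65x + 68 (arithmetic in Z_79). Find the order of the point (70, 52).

5

2P: tangent at (70, 52): λ = (3·70² + 65)/(2·52) ≡ 71/25. 25⁻¹ ≡ 19 (mod 79), so λ ≡ 71·19 ≡ 6.
  x = λ² - 70 - 70 = 36 - 140 ≡ 54; y = λ·(70 - 54) - 52 ≡ 44. → (54, 44)
3P: (54, 44) + (70, 52). λ = (52 - 44)/(70 - 54) ≡ 8/16 mod 79. 16⁻¹ ≡ 5 (mod 79), so λ ≡ 40.
  x = λ² - 54 - 70 = 1600 - 124 ≡ 54; y = λ·(54 - 54) - 44 ≡ 35. → (54, 35)
4P: (54, 35) + (70, 52). λ = (52 - 35)/(70 - 54) ≡ 17/16 mod 79. 16⁻¹ ≡ 5 (mod 79), so λ ≡ 6.
  x = λ² - 54 - 70 = 36 - 124 ≡ 70; y = λ·(54 - 70) - 35 ≡ 27. → (70, 27)
5P: (70, 27) + (70, 52): same x and y₁ ≡ -y₂, so the sum is O.
5P = O, so the order is 5.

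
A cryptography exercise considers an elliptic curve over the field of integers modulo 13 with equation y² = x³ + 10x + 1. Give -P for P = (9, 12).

(9, 1)

-(9, 12) = (9, -12 mod 13) = (9, 1).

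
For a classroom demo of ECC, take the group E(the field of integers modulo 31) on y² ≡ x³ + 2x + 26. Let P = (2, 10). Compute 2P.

(3, 11)

tangent at (2, 10): λ = (3·2² + 2)/(2·10) ≡ 14/20. 20⁻¹ ≡ 14 (mod 31), so λ ≡ 14·14 ≡ 10.
  x = λ² - 2 - 2 = 100 - 4 ≡ 3; y = λ·(2 - 3) - 10 ≡ 11. → (3, 11)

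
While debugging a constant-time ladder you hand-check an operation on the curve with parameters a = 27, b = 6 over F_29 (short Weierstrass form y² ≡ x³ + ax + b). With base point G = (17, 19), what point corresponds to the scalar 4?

(5, 11)

Repeated addition: build up to 4G.
2G: tangent at (17, 19): λ = (3·17² + 27)/(2·19) ≡ 24/9. 9⁻¹ ≡ 13 (mod 29), so λ ≡ 24·13 ≡ 22.
  x = λ² - 17 - 17 = 484 - 34 ≡ 15; y = λ·(17 - 15) - 19 ≡ 25. → (15, 25)
3G: (15, 25) + (17, 19). λ = (19 - 25)/(17 - 15) ≡ 23/2 mod 29. 2⁻¹ ≡ 15 (mod 29), so λ ≡ 26.
  x = λ² - 15 - 17 = 676 - 32 ≡ 6; y = λ·(15 - 6) - 25 ≡ 6. → (6, 6)
4G: (6, 6) + (17, 19). λ = (19 - 6)/(17 - 6) ≡ 13/11 mod 29. 11⁻¹ ≡ 8 (mod 29), so λ ≡ 17.
  x = λ² - 6 - 17 = 289 - 23 ≡ 5; y = λ·(6 - 5) - 6 ≡ 11. → (5, 11)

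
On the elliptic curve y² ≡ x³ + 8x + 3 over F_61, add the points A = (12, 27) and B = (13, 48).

(12, 27) + (13, 48). λ = (48 - 27)/(13 - 12) ≡ 21/1 mod 61. 1⁻¹ ≡ 1 (mod 61), so λ ≡ 21.
  x = λ² - 12 - 13 = 441 - 25 ≡ 50; y = λ·(12 - 50) - 27 ≡ 29. → (50, 29)

(50, 29)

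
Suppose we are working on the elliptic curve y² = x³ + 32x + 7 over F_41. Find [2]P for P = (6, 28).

(25, 27)

tangent at (6, 28): λ = (3·6² + 32)/(2·28) ≡ 17/15. 15⁻¹ ≡ 11 (mod 41), so λ ≡ 17·11 ≡ 23.
  x = λ² - 6 - 6 = 529 - 12 ≡ 25; y = λ·(6 - 25) - 28 ≡ 27. → (25, 27)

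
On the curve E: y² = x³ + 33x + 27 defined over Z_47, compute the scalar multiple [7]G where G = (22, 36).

Repeated addition: build up to 7G.
2G: tangent at (22, 36): λ = (3·22² + 33)/(2·36) ≡ 28/25. 25⁻¹ ≡ 32 (mod 47), so λ ≡ 28·32 ≡ 3.
  x = λ² - 22 - 22 = 9 - 44 ≡ 12; y = λ·(22 - 12) - 36 ≡ 41. → (12, 41)
3G: (12, 41) + (22, 36). λ = (36 - 41)/(22 - 12) ≡ 42/10 mod 47. 10⁻¹ ≡ 33 (mod 47) since 10·33 = 330 ≡ 1, so λ ≡ 23.
  x = λ² - 12 - 22 = 529 - 34 ≡ 25; y = λ·(12 - 25) - 41 ≡ 36. → (25, 36)
4G: (25, 36) + (22, 36). λ = (36 - 36)/(22 - 25) ≡ 0/44 mod 47. 44⁻¹ ≡ 31 (mod 47), so λ ≡ 0.
  x = λ² - 25 - 22 = 0 - 47 ≡ 0; y = λ·(25 - 0) - 36 ≡ 11. → (0, 11)
5G: (0, 11) + (22, 36). λ = (36 - 11)/(22 - 0) ≡ 25/22 mod 47. 22⁻¹ ≡ 15 (mod 47), so λ ≡ 46.
  x = λ² - 0 - 22 = 2116 - 22 ≡ 26; y = λ·(0 - 26) - 11 ≡ 15. → (26, 15)
6G: (26, 15) + (22, 36). λ = (36 - 15)/(22 - 26) ≡ 21/43 mod 47. 43⁻¹ ≡ 35 (mod 47), so λ ≡ 30.
  x = λ² - 26 - 22 = 900 - 48 ≡ 6; y = λ·(26 - 6) - 15 ≡ 21. → (6, 21)
7G: (6, 21) + (22, 36). λ = (36 - 21)/(22 - 6) ≡ 15/16 mod 47. 16⁻¹ ≡ 3 (mod 47), so λ ≡ 45.
  x = λ² - 6 - 22 = 2025 - 28 ≡ 23; y = λ·(6 - 23) - 21 ≡ 13. → (23, 13)

(23, 13)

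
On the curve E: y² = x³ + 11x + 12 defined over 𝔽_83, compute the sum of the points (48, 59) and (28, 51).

(48, 59) + (28, 51). λ = (51 - 59)/(28 - 48) ≡ 75/63 mod 83. 63⁻¹ ≡ 29 (mod 83) since 63·29 = 1827 ≡ 1, so λ ≡ 17.
  x = λ² - 48 - 28 = 289 - 76 ≡ 47; y = λ·(48 - 47) - 59 ≡ 41. → (47, 41)

(47, 41)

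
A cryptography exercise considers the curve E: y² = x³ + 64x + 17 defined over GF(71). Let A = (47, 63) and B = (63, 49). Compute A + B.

(47, 63) + (63, 49). λ = (49 - 63)/(63 - 47) ≡ 57/16 mod 71. 16⁻¹ ≡ 40 (mod 71), so λ ≡ 8.
  x = λ² - 47 - 63 = 64 - 110 ≡ 25; y = λ·(47 - 25) - 63 ≡ 42. → (25, 42)

(25, 42)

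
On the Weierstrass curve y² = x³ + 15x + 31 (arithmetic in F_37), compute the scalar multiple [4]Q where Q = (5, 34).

(35, 20)

Repeated addition: build up to 4Q.
2Q: tangent at (5, 34): λ = (3·5² + 15)/(2·34) ≡ 16/31. 31⁻¹ ≡ 6 (mod 37) since 31·6 = 186 ≡ 1, so λ ≡ 16·6 ≡ 22.
  x = λ² - 5 - 5 = 484 - 10 ≡ 30; y = λ·(5 - 30) - 34 ≡ 8. → (30, 8)
3Q: (30, 8) + (5, 34). λ = (34 - 8)/(5 - 30) ≡ 26/12 mod 37. 12⁻¹ ≡ 34 (mod 37), so λ ≡ 33.
  x = λ² - 30 - 5 = 1089 - 35 ≡ 18; y = λ·(30 - 18) - 8 ≡ 18. → (18, 18)
4Q: (18, 18) + (5, 34). λ = (34 - 18)/(5 - 18) ≡ 16/24 mod 37. 24⁻¹ ≡ 17 (mod 37), so λ ≡ 13.
  x = λ² - 18 - 5 = 169 - 23 ≡ 35; y = λ·(18 - 35) - 18 ≡ 20. → (35, 20)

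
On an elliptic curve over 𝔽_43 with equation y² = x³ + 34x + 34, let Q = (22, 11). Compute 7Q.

Double-and-add on 7 = (111)₂. Start with Q = (22, 11) for the leading 1-bit.
double: tangent at (22, 11): λ = (3·22² + 34)/(2·11) ≡ 24/22. 22⁻¹ ≡ 2 (mod 43), so λ ≡ 24·2 ≡ 5.
  x = λ² - 22 - 22 = 25 - 44 ≡ 24; y = λ·(22 - 24) - 11 ≡ 22. → (24, 22)
add Q: (24, 22) + (22, 11). λ = (11 - 22)/(22 - 24) ≡ 32/41 mod 43. 41⁻¹ ≡ 21 (mod 43), so λ ≡ 27.
  x = λ² - 24 - 22 = 729 - 46 ≡ 38; y = λ·(24 - 38) - 22 ≡ 30. → (38, 30)
double: tangent at (38, 30): λ = (3·38² + 34)/(2·30) ≡ 23/17. 17⁻¹ ≡ 38 (mod 43), so λ ≡ 23·38 ≡ 14.
  x = λ² - 38 - 38 = 196 - 76 ≡ 34; y = λ·(38 - 34) - 30 ≡ 26. → (34, 26)
add Q: (34, 26) + (22, 11). λ = (11 - 26)/(22 - 34) ≡ 28/31 mod 43. 31⁻¹ ≡ 25 (mod 43) since 31·25 = 775 ≡ 1, so λ ≡ 12.
  x = λ² - 34 - 22 = 144 - 56 ≡ 2; y = λ·(34 - 2) - 26 ≡ 14. → (2, 14)

(2, 14)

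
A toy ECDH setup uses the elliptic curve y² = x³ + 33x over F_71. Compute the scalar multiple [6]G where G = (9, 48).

(50, 46)

Repeated addition: build up to 6G.
2G: tangent at (9, 48): λ = (3·9² + 33)/(2·48) ≡ 63/25. 25⁻¹ ≡ 54 (mod 71), so λ ≡ 63·54 ≡ 65.
  x = λ² - 9 - 9 = 4225 - 18 ≡ 18; y = λ·(9 - 18) - 48 ≡ 6. → (18, 6)
3G: (18, 6) + (9, 48). λ = (48 - 6)/(9 - 18) ≡ 42/62 mod 71. 62⁻¹ ≡ 63 (mod 71) since 62·63 = 3906 ≡ 1, so λ ≡ 19.
  x = λ² - 18 - 9 = 361 - 27 ≡ 50; y = λ·(18 - 50) - 6 ≡ 25. → (50, 25)
4G: (50, 25) + (9, 48). λ = (48 - 25)/(9 - 50) ≡ 23/30 mod 71. 30⁻¹ ≡ 45 (mod 71), so λ ≡ 41.
  x = λ² - 50 - 9 = 1681 - 59 ≡ 60; y = λ·(50 - 60) - 25 ≡ 62. → (60, 62)
5G: (60, 62) + (9, 48). λ = (48 - 62)/(9 - 60) ≡ 57/20 mod 71. 20⁻¹ ≡ 32 (mod 71), so λ ≡ 49.
  x = λ² - 60 - 9 = 2401 - 69 ≡ 60; y = λ·(60 - 60) - 62 ≡ 9. → (60, 9)
6G: (60, 9) + (9, 48). λ = (48 - 9)/(9 - 60) ≡ 39/20 mod 71. 20⁻¹ ≡ 32 (mod 71), so λ ≡ 41.
  x = λ² - 60 - 9 = 1681 - 69 ≡ 50; y = λ·(60 - 50) - 9 ≡ 46. → (50, 46)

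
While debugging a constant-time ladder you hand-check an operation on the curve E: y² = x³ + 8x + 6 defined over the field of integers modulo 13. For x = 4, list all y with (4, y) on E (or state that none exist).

x³ + 8x + 6 = 102 ≡ 11 (mod 13).
11 is a non-residue mod 13; no y exists.

none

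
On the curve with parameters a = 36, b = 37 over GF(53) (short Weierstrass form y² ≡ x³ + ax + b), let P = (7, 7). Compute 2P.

(3, 15)

tangent at (7, 7): λ = (3·7² + 36)/(2·7) ≡ 24/14. 14⁻¹ ≡ 19 (mod 53) since 14·19 = 266 ≡ 1, so λ ≡ 24·19 ≡ 32.
  x = λ² - 7 - 7 = 1024 - 14 ≡ 3; y = λ·(7 - 3) - 7 ≡ 15. → (3, 15)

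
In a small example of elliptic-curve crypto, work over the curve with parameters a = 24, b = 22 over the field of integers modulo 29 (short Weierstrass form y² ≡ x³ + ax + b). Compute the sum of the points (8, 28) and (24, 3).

(17, 6)

(8, 28) + (24, 3). λ = (3 - 28)/(24 - 8) ≡ 4/16 mod 29. 16⁻¹ ≡ 20 (mod 29), so λ ≡ 22.
  x = λ² - 8 - 24 = 484 - 32 ≡ 17; y = λ·(8 - 17) - 28 ≡ 6. → (17, 6)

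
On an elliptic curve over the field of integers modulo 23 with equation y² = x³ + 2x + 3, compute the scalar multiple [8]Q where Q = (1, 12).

Repeated addition: build up to 8Q.
2Q: tangent at (1, 12): λ = (3·1² + 2)/(2·12) ≡ 5/1. 1⁻¹ ≡ 1 (mod 23) since 1·1 = 1 ≡ 1, so λ ≡ 5·1 ≡ 5.
  x = λ² - 1 - 1 = 25 - 2 ≡ 0; y = λ·(1 - 0) - 12 ≡ 16. → (0, 16)
3Q: (0, 16) + (1, 12). λ = (12 - 16)/(1 - 0) ≡ 19/1 mod 23. 1⁻¹ ≡ 1 (mod 23), so λ ≡ 19.
  x = λ² - 0 - 1 = 361 - 1 ≡ 15; y = λ·(0 - 15) - 16 ≡ 21. → (15, 21)
4Q: (15, 21) + (1, 12). λ = (12 - 21)/(1 - 15) ≡ 14/9 mod 23. 9⁻¹ ≡ 18 (mod 23) since 9·18 = 162 ≡ 1, so λ ≡ 22.
  x = λ² - 15 - 1 = 484 - 16 ≡ 8; y = λ·(15 - 8) - 21 ≡ 18. → (8, 18)
5Q: (8, 18) + (1, 12). λ = (12 - 18)/(1 - 8) ≡ 17/16 mod 23. 16⁻¹ ≡ 13 (mod 23) since 16·13 = 208 ≡ 1, so λ ≡ 14.
  x = λ² - 8 - 1 = 196 - 9 ≡ 3; y = λ·(8 - 3) - 18 ≡ 6. → (3, 6)
6Q: (3, 6) + (1, 12). λ = (12 - 6)/(1 - 3) ≡ 6/21 mod 23. 21⁻¹ ≡ 11 (mod 23), so λ ≡ 20.
  x = λ² - 3 - 1 = 400 - 4 ≡ 5; y = λ·(3 - 5) - 6 ≡ 0. → (5, 0)
7Q: (5, 0) + (1, 12). λ = (12 - 0)/(1 - 5) ≡ 12/19 mod 23. 19⁻¹ ≡ 17 (mod 23) since 19·17 = 323 ≡ 1, so λ ≡ 20.
  x = λ² - 5 - 1 = 400 - 6 ≡ 3; y = λ·(5 - 3) - 0 ≡ 17. → (3, 17)
8Q: (3, 17) + (1, 12). λ = (12 - 17)/(1 - 3) ≡ 18/21 mod 23. 21⁻¹ ≡ 11 (mod 23) since 21·11 = 231 ≡ 1, so λ ≡ 14.
  x = λ² - 3 - 1 = 196 - 4 ≡ 8; y = λ·(3 - 8) - 17 ≡ 5. → (8, 5)

(8, 5)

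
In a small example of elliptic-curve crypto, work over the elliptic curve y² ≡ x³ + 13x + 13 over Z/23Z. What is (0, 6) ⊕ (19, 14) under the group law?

(8, 10)

(0, 6) + (19, 14). λ = (14 - 6)/(19 - 0) ≡ 8/19 mod 23. 19⁻¹ ≡ 17 (mod 23), so λ ≡ 21.
  x = λ² - 0 - 19 = 441 - 19 ≡ 8; y = λ·(0 - 8) - 6 ≡ 10. → (8, 10)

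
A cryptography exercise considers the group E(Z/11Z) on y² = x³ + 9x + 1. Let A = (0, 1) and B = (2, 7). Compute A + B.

(0, 1) + (2, 7). λ = (7 - 1)/(2 - 0) ≡ 6/2 mod 11. 2⁻¹ ≡ 6 (mod 11) since 2·6 = 12 ≡ 1, so λ ≡ 3.
  x = λ² - 0 - 2 = 9 - 2 ≡ 7; y = λ·(0 - 7) - 1 ≡ 0. → (7, 0)

(7, 0)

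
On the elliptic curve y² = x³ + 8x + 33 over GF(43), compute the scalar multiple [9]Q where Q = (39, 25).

Double-and-add on 9 = (1001)₂. Start with Q = (39, 25) for the leading 1-bit.
double: tangent at (39, 25): λ = (3·39² + 8)/(2·25) ≡ 13/7. 7⁻¹ ≡ 37 (mod 43), so λ ≡ 13·37 ≡ 8.
  x = λ² - 39 - 39 = 64 - 78 ≡ 29; y = λ·(39 - 29) - 25 ≡ 12. → (29, 12)
double: tangent at (29, 12): λ = (3·29² + 8)/(2·12) ≡ 37/24. 24⁻¹ ≡ 9 (mod 43) since 24·9 = 216 ≡ 1, so λ ≡ 37·9 ≡ 32.
  x = λ² - 29 - 29 = 1024 - 58 ≡ 20; y = λ·(29 - 20) - 12 ≡ 18. → (20, 18)
double: tangent at (20, 18): λ = (3·20² + 8)/(2·18) ≡ 4/36. 36⁻¹ ≡ 6 (mod 43), so λ ≡ 4·6 ≡ 24.
  x = λ² - 20 - 20 = 576 - 40 ≡ 20; y = λ·(20 - 20) - 18 ≡ 25. → (20, 25)
add Q: (20, 25) + (39, 25). λ = (25 - 25)/(39 - 20) ≡ 0/19 mod 43. 19⁻¹ ≡ 34 (mod 43) since 19·34 = 646 ≡ 1, so λ ≡ 0.
  x = λ² - 20 - 39 = 0 - 59 ≡ 27; y = λ·(20 - 27) - 25 ≡ 18. → (27, 18)

(27, 18)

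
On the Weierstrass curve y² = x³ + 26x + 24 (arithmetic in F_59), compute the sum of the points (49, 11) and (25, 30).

(14, 8)

(49, 11) + (25, 30). λ = (30 - 11)/(25 - 49) ≡ 19/35 mod 59. 35⁻¹ ≡ 27 (mod 59) since 35·27 = 945 ≡ 1, so λ ≡ 41.
  x = λ² - 49 - 25 = 1681 - 74 ≡ 14; y = λ·(49 - 14) - 11 ≡ 8. → (14, 8)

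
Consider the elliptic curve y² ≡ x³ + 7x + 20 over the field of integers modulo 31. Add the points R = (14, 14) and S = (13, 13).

(5, 26)

(14, 14) + (13, 13). λ = (13 - 14)/(13 - 14) ≡ 30/30 mod 31. 30⁻¹ ≡ 30 (mod 31), so λ ≡ 1.
  x = λ² - 14 - 13 = 1 - 27 ≡ 5; y = λ·(14 - 5) - 14 ≡ 26. → (5, 26)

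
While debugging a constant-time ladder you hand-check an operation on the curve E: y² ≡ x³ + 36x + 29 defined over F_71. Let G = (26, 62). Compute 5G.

Repeated addition: build up to 5G.
2G: tangent at (26, 62): λ = (3·26² + 36)/(2·62) ≡ 5/53. 53⁻¹ ≡ 67 (mod 71) since 53·67 = 3551 ≡ 1, so λ ≡ 5·67 ≡ 51.
  x = λ² - 26 - 26 = 2601 - 52 ≡ 64; y = λ·(26 - 64) - 62 ≡ 59. → (64, 59)
3G: (64, 59) + (26, 62). λ = (62 - 59)/(26 - 64) ≡ 3/33 mod 71. 33⁻¹ ≡ 28 (mod 71), so λ ≡ 13.
  x = λ² - 64 - 26 = 169 - 90 ≡ 8; y = λ·(64 - 8) - 59 ≡ 30. → (8, 30)
4G: (8, 30) + (26, 62). λ = (62 - 30)/(26 - 8) ≡ 32/18 mod 71. 18⁻¹ ≡ 4 (mod 71) since 18·4 = 72 ≡ 1, so λ ≡ 57.
  x = λ² - 8 - 26 = 3249 - 34 ≡ 20; y = λ·(8 - 20) - 30 ≡ 67. → (20, 67)
5G: (20, 67) + (26, 62). λ = (62 - 67)/(26 - 20) ≡ 66/6 mod 71. 6⁻¹ ≡ 12 (mod 71) since 6·12 = 72 ≡ 1, so λ ≡ 11.
  x = λ² - 20 - 26 = 121 - 46 ≡ 4; y = λ·(20 - 4) - 67 ≡ 38. → (4, 38)

(4, 38)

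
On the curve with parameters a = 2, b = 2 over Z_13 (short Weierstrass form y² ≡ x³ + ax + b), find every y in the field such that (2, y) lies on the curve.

1, 12

x³ + 2x + 2 = 14 ≡ 1 (mod 13).
Square roots of 1 mod 13: 1 and 12 (since 1² = 1 ≡ 1).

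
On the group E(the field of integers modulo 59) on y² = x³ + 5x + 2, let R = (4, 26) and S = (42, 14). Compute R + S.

(4, 26) + (42, 14). λ = (14 - 26)/(42 - 4) ≡ 47/38 mod 59. 38⁻¹ ≡ 14 (mod 59), so λ ≡ 9.
  x = λ² - 4 - 42 = 81 - 46 ≡ 35; y = λ·(4 - 35) - 26 ≡ 49. → (35, 49)

(35, 49)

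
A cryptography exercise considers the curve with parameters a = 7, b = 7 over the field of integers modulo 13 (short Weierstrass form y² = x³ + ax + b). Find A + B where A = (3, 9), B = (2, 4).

(3, 9) + (2, 4). λ = (4 - 9)/(2 - 3) ≡ 8/12 mod 13. 12⁻¹ ≡ 12 (mod 13), so λ ≡ 5.
  x = λ² - 3 - 2 = 25 - 5 ≡ 7; y = λ·(3 - 7) - 9 ≡ 10. → (7, 10)

(7, 10)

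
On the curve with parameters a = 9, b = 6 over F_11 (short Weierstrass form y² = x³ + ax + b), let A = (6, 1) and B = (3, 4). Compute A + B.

(3, 7)

(6, 1) + (3, 4). λ = (4 - 1)/(3 - 6) ≡ 3/8 mod 11. 8⁻¹ ≡ 7 (mod 11), so λ ≡ 10.
  x = λ² - 6 - 3 = 100 - 9 ≡ 3; y = λ·(6 - 3) - 1 ≡ 7. → (3, 7)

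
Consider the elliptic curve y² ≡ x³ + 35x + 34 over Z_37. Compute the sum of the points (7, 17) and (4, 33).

(7, 17) + (4, 33). λ = (33 - 17)/(4 - 7) ≡ 16/34 mod 37. 34⁻¹ ≡ 12 (mod 37), so λ ≡ 7.
  x = λ² - 7 - 4 = 49 - 11 ≡ 1; y = λ·(7 - 1) - 17 ≡ 25. → (1, 25)

(1, 25)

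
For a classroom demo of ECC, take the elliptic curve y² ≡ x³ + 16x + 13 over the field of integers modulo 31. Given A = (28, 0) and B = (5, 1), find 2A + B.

(5, 1)

First 2A:
Repeated addition: build up to 2A.
2A: (28, 0) + (28, 0): same x and y₁ ≡ -y₂, so the sum is O.
2A = O.
Finally 2A + B:
O + (5, 1) = (5, 1) (identity).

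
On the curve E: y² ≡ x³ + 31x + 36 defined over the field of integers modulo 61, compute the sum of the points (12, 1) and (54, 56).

(12, 1) + (54, 56). λ = (56 - 1)/(54 - 12) ≡ 55/42 mod 61. 42⁻¹ ≡ 16 (mod 61) since 42·16 = 672 ≡ 1, so λ ≡ 26.
  x = λ² - 12 - 54 = 676 - 66 ≡ 0; y = λ·(12 - 0) - 1 ≡ 6. → (0, 6)

(0, 6)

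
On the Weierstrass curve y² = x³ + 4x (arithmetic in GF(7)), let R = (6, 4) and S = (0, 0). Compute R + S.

(3, 5)

(6, 4) + (0, 0). λ = (0 - 4)/(0 - 6) ≡ 3/1 mod 7. 1⁻¹ ≡ 1 (mod 7) since 1·1 = 1 ≡ 1, so λ ≡ 3.
  x = λ² - 6 - 0 = 9 - 6 ≡ 3; y = λ·(6 - 3) - 4 ≡ 5. → (3, 5)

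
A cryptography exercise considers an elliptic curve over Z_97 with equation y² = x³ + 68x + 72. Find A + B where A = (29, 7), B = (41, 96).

(49, 71)

(29, 7) + (41, 96). λ = (96 - 7)/(41 - 29) ≡ 89/12 mod 97. 12⁻¹ ≡ 89 (mod 97), so λ ≡ 64.
  x = λ² - 29 - 41 = 4096 - 70 ≡ 49; y = λ·(29 - 49) - 7 ≡ 71. → (49, 71)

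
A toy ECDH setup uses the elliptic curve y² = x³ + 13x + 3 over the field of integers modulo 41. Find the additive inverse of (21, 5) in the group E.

-(21, 5) = (21, -5 mod 41) = (21, 36).

(21, 36)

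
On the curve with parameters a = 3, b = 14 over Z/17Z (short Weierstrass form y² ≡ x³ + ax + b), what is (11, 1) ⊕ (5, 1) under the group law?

(11, 1) + (5, 1). λ = (1 - 1)/(5 - 11) ≡ 0/11 mod 17. 11⁻¹ ≡ 14 (mod 17), so λ ≡ 0.
  x = λ² - 11 - 5 = 0 - 16 ≡ 1; y = λ·(11 - 1) - 1 ≡ 16. → (1, 16)

(1, 16)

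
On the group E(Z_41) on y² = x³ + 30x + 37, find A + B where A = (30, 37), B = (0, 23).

(30, 37) + (0, 23). λ = (23 - 37)/(0 - 30) ≡ 27/11 mod 41. 11⁻¹ ≡ 15 (mod 41), so λ ≡ 36.
  x = λ² - 30 - 0 = 1296 - 30 ≡ 36; y = λ·(30 - 36) - 37 ≡ 34. → (36, 34)

(36, 34)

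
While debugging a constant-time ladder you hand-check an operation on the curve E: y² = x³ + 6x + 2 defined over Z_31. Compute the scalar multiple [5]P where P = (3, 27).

Repeated addition: build up to 5P.
2P: tangent at (3, 27): λ = (3·3² + 6)/(2·27) ≡ 2/23. 23⁻¹ ≡ 27 (mod 31) since 23·27 = 621 ≡ 1, so λ ≡ 2·27 ≡ 23.
  x = λ² - 3 - 3 = 529 - 6 ≡ 27; y = λ·(3 - 27) - 27 ≡ 10. → (27, 10)
3P: (27, 10) + (3, 27). λ = (27 - 10)/(3 - 27) ≡ 17/7 mod 31. 7⁻¹ ≡ 9 (mod 31), so λ ≡ 29.
  x = λ² - 27 - 3 = 841 - 30 ≡ 5; y = λ·(27 - 5) - 10 ≡ 8. → (5, 8)
4P: (5, 8) + (3, 27). λ = (27 - 8)/(3 - 5) ≡ 19/29 mod 31. 29⁻¹ ≡ 15 (mod 31), so λ ≡ 6.
  x = λ² - 5 - 3 = 36 - 8 ≡ 28; y = λ·(5 - 28) - 8 ≡ 9. → (28, 9)
5P: (28, 9) + (3, 27). λ = (27 - 9)/(3 - 28) ≡ 18/6 mod 31. 6⁻¹ ≡ 26 (mod 31) since 6·26 = 156 ≡ 1, so λ ≡ 3.
  x = λ² - 28 - 3 = 9 - 31 ≡ 9; y = λ·(28 - 9) - 9 ≡ 17. → (9, 17)

(9, 17)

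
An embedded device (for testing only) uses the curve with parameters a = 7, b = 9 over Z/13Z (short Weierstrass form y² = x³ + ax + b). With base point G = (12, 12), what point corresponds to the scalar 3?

Repeated addition: build up to 3G.
2G: tangent at (12, 12): λ = (3·12² + 7)/(2·12) ≡ 10/11. 11⁻¹ ≡ 6 (mod 13) since 11·6 = 66 ≡ 1, so λ ≡ 10·6 ≡ 8.
  x = λ² - 12 - 12 = 64 - 24 ≡ 1; y = λ·(12 - 1) - 12 ≡ 11. → (1, 11)
3G: (1, 11) + (12, 12). λ = (12 - 11)/(12 - 1) ≡ 1/11 mod 13. 11⁻¹ ≡ 6 (mod 13) since 11·6 = 66 ≡ 1, so λ ≡ 6.
  x = λ² - 1 - 12 = 36 - 13 ≡ 10; y = λ·(1 - 10) - 11 ≡ 0. → (10, 0)

(10, 0)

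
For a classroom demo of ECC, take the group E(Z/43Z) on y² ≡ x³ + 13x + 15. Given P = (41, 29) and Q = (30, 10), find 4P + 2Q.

(38, 13)

First 4P:
Double-and-add on 4 = (100)₂. Start with P = (41, 29) for the leading 1-bit.
double: tangent at (41, 29): λ = (3·41² + 13)/(2·29) ≡ 25/15. 15⁻¹ ≡ 23 (mod 43), so λ ≡ 25·23 ≡ 16.
  x = λ² - 41 - 41 = 256 - 82 ≡ 2; y = λ·(41 - 2) - 29 ≡ 36. → (2, 36)
double: tangent at (2, 36): λ = (3·2² + 13)/(2·36) ≡ 25/29. 29⁻¹ ≡ 3 (mod 43), so λ ≡ 25·3 ≡ 32.
  x = λ² - 2 - 2 = 1024 - 4 ≡ 31; y = λ·(2 - 31) - 36 ≡ 25. → (31, 25)
4P = (31, 25).
Next 2Q:
Repeated addition: build up to 2Q.
2Q: tangent at (30, 10): λ = (3·30² + 13)/(2·10) ≡ 4/20. 20⁻¹ ≡ 28 (mod 43) since 20·28 = 560 ≡ 1, so λ ≡ 4·28 ≡ 26.
  x = λ² - 30 - 30 = 676 - 60 ≡ 14; y = λ·(30 - 14) - 10 ≡ 19. → (14, 19)
2Q = (14, 19).
Finally 4P + 2Q:
(31, 25) + (14, 19). λ = (19 - 25)/(14 - 31) ≡ 37/26 mod 43. 26⁻¹ ≡ 5 (mod 43), so λ ≡ 13.
  x = λ² - 31 - 14 = 169 - 45 ≡ 38; y = λ·(31 - 38) - 25 ≡ 13. → (38, 13)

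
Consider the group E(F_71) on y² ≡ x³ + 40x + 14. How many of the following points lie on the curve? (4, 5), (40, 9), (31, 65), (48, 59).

(4, 5): 5² ≡ 25, rhs ≡ 25 → on.
(40, 9): 9² ≡ 10, rhs ≡ 10 → on.
(31, 65): 65² ≡ 36, rhs ≡ 18 → off.
(48, 59): 59² ≡ 2, rhs ≡ 62 → off.

2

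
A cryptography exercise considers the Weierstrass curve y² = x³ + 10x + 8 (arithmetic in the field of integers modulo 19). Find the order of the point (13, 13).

2P: tangent at (13, 13): λ = (3·13² + 10)/(2·13) ≡ 4/7. 7⁻¹ ≡ 11 (mod 19) since 7·11 = 77 ≡ 1, so λ ≡ 4·11 ≡ 6.
  x = λ² - 13 - 13 = 36 - 26 ≡ 10; y = λ·(13 - 10) - 13 ≡ 5. → (10, 5)
3P: (10, 5) + (13, 13). λ = (13 - 5)/(13 - 10) ≡ 8/3 mod 19. 3⁻¹ ≡ 13 (mod 19) since 3·13 = 39 ≡ 1, so λ ≡ 9.
  x = λ² - 10 - 13 = 81 - 23 ≡ 1; y = λ·(10 - 1) - 5 ≡ 0. → (1, 0)
4P: (1, 0) + (13, 13). λ = (13 - 0)/(13 - 1) ≡ 13/12 mod 19. 12⁻¹ ≡ 8 (mod 19), so λ ≡ 9.
  x = λ² - 1 - 13 = 81 - 14 ≡ 10; y = λ·(1 - 10) - 0 ≡ 14. → (10, 14)
5P: (10, 14) + (13, 13). λ = (13 - 14)/(13 - 10) ≡ 18/3 mod 19. 3⁻¹ ≡ 13 (mod 19) since 3·13 = 39 ≡ 1, so λ ≡ 6.
  x = λ² - 10 - 13 = 36 - 23 ≡ 13; y = λ·(10 - 13) - 14 ≡ 6. → (13, 6)
6P: (13, 6) + (13, 13): same x and y₁ ≡ -y₂, so the sum is the point at infinity.
6P = the point at infinity, so the order is 6.

6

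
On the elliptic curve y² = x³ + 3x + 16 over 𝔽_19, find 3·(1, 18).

Write G = (1, 18).
Repeated addition: build up to 3G.
2G: tangent at (1, 18): λ = (3·1² + 3)/(2·18) ≡ 6/17. 17⁻¹ ≡ 9 (mod 19), so λ ≡ 6·9 ≡ 16.
  x = λ² - 1 - 1 = 256 - 2 ≡ 7; y = λ·(1 - 7) - 18 ≡ 0. → (7, 0)
3G: (7, 0) + (1, 18). λ = (18 - 0)/(1 - 7) ≡ 18/13 mod 19. 13⁻¹ ≡ 3 (mod 19) since 13·3 = 39 ≡ 1, so λ ≡ 16.
  x = λ² - 7 - 1 = 256 - 8 ≡ 1; y = λ·(7 - 1) - 0 ≡ 1. → (1, 1)

(1, 1)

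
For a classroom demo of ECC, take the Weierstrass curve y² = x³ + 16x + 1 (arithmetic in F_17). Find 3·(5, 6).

(1, 16)

Write G = (5, 6).
Repeated addition: build up to 3G.
2G: tangent at (5, 6): λ = (3·5² + 16)/(2·6) ≡ 6/12. 12⁻¹ ≡ 10 (mod 17), so λ ≡ 6·10 ≡ 9.
  x = λ² - 5 - 5 = 81 - 10 ≡ 3; y = λ·(5 - 3) - 6 ≡ 12. → (3, 12)
3G: (3, 12) + (5, 6). λ = (6 - 12)/(5 - 3) ≡ 11/2 mod 17. 2⁻¹ ≡ 9 (mod 17), so λ ≡ 14.
  x = λ² - 3 - 5 = 196 - 8 ≡ 1; y = λ·(3 - 1) - 12 ≡ 16. → (1, 16)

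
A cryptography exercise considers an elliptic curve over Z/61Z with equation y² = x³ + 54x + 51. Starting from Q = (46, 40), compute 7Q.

Double-and-add on 7 = (111)₂. Start with Q = (46, 40) for the leading 1-bit.
double: tangent at (46, 40): λ = (3·46² + 54)/(2·40) ≡ 58/19. 19⁻¹ ≡ 45 (mod 61) since 19·45 = 855 ≡ 1, so λ ≡ 58·45 ≡ 48.
  x = λ² - 46 - 46 = 2304 - 92 ≡ 16; y = λ·(46 - 16) - 40 ≡ 58. → (16, 58)
add Q: (16, 58) + (46, 40). λ = (40 - 58)/(46 - 16) ≡ 43/30 mod 61. 30⁻¹ ≡ 59 (mod 61) since 30·59 = 1770 ≡ 1, so λ ≡ 36.
  x = λ² - 16 - 46 = 1296 - 62 ≡ 14; y = λ·(16 - 14) - 58 ≡ 14. → (14, 14)
double: tangent at (14, 14): λ = (3·14² + 54)/(2·14) ≡ 32/28. 28⁻¹ ≡ 24 (mod 61) since 28·24 = 672 ≡ 1, so λ ≡ 32·24 ≡ 36.
  x = λ² - 14 - 14 = 1296 - 28 ≡ 48; y = λ·(14 - 48) - 14 ≡ 43. → (48, 43)
add Q: (48, 43) + (46, 40). λ = (40 - 43)/(46 - 48) ≡ 58/59 mod 61. 59⁻¹ ≡ 30 (mod 61), so λ ≡ 32.
  x = λ² - 48 - 46 = 1024 - 94 ≡ 15; y = λ·(48 - 15) - 43 ≡ 37. → (15, 37)

(15, 37)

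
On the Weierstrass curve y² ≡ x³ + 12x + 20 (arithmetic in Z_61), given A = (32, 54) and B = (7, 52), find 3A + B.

(31, 54)

First 3A:
Repeated addition: build up to 3A.
2A: tangent at (32, 54): λ = (3·32² + 12)/(2·54) ≡ 34/47. 47⁻¹ ≡ 13 (mod 61), so λ ≡ 34·13 ≡ 15.
  x = λ² - 32 - 32 = 225 - 64 ≡ 39; y = λ·(32 - 39) - 54 ≡ 24. → (39, 24)
3A: (39, 24) + (32, 54). λ = (54 - 24)/(32 - 39) ≡ 30/54 mod 61. 54⁻¹ ≡ 26 (mod 61) since 54·26 = 1404 ≡ 1, so λ ≡ 48.
  x = λ² - 39 - 32 = 2304 - 71 ≡ 37; y = λ·(39 - 37) - 24 ≡ 11. → (37, 11)
3A = (37, 11).
Finally 3A + B:
(37, 11) + (7, 52). λ = (52 - 11)/(7 - 37) ≡ 41/31 mod 61. 31⁻¹ ≡ 2 (mod 61), so λ ≡ 21.
  x = λ² - 37 - 7 = 441 - 44 ≡ 31; y = λ·(37 - 31) - 11 ≡ 54. → (31, 54)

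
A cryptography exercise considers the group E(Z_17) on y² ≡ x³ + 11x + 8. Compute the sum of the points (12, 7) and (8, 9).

(10, 9)

(12, 7) + (8, 9). λ = (9 - 7)/(8 - 12) ≡ 2/13 mod 17. 13⁻¹ ≡ 4 (mod 17) since 13·4 = 52 ≡ 1, so λ ≡ 8.
  x = λ² - 12 - 8 = 64 - 20 ≡ 10; y = λ·(12 - 10) - 7 ≡ 9. → (10, 9)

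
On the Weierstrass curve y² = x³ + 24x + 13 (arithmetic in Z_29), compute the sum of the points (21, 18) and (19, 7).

(21, 18) + (19, 7). λ = (7 - 18)/(19 - 21) ≡ 18/27 mod 29. 27⁻¹ ≡ 14 (mod 29), so λ ≡ 20.
  x = λ² - 21 - 19 = 400 - 40 ≡ 12; y = λ·(21 - 12) - 18 ≡ 17. → (12, 17)

(12, 17)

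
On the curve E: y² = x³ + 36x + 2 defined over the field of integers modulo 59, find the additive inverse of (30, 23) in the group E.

-(30, 23) = (30, -23 mod 59) = (30, 36).

(30, 36)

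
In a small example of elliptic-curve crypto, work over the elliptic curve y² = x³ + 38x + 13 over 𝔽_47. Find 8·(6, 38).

O

Write Q = (6, 38).
Repeated addition: build up to 8Q.
2Q: tangent at (6, 38): λ = (3·6² + 38)/(2·38) ≡ 5/29. 29⁻¹ ≡ 13 (mod 47) since 29·13 = 377 ≡ 1, so λ ≡ 5·13 ≡ 18.
  x = λ² - 6 - 6 = 324 - 12 ≡ 30; y = λ·(6 - 30) - 38 ≡ 0. → (30, 0)
3Q: (30, 0) + (6, 38). λ = (38 - 0)/(6 - 30) ≡ 38/23 mod 47. 23⁻¹ ≡ 45 (mod 47) since 23·45 = 1035 ≡ 1, so λ ≡ 18.
  x = λ² - 30 - 6 = 324 - 36 ≡ 6; y = λ·(30 - 6) - 0 ≡ 9. → (6, 9)
4Q: (6, 9) + (6, 38): same x and y₁ ≡ -y₂, so the sum is O.
5Q: O + (6, 38) = (6, 38) (identity).
6Q: tangent at (6, 38): λ = (3·6² + 38)/(2·38) ≡ 5/29. 29⁻¹ ≡ 13 (mod 47), so λ ≡ 5·13 ≡ 18.
  x = λ² - 6 - 6 = 324 - 12 ≡ 30; y = λ·(6 - 30) - 38 ≡ 0. → (30, 0)
7Q: (30, 0) + (6, 38). λ = (38 - 0)/(6 - 30) ≡ 38/23 mod 47. 23⁻¹ ≡ 45 (mod 47) since 23·45 = 1035 ≡ 1, so λ ≡ 18.
  x = λ² - 30 - 6 = 324 - 36 ≡ 6; y = λ·(30 - 6) - 0 ≡ 9. → (6, 9)
8Q: (6, 9) + (6, 38): same x and y₁ ≡ -y₂, so the sum is O.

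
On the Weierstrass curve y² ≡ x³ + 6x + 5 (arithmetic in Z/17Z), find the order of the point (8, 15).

2P: tangent at (8, 15): λ = (3·8² + 6)/(2·15) ≡ 11/13. 13⁻¹ ≡ 4 (mod 17) since 13·4 = 52 ≡ 1, so λ ≡ 11·4 ≡ 10.
  x = λ² - 8 - 8 = 100 - 16 ≡ 16; y = λ·(8 - 16) - 15 ≡ 7. → (16, 7)
3P: (16, 7) + (8, 15). λ = (15 - 7)/(8 - 16) ≡ 8/9 mod 17. 9⁻¹ ≡ 2 (mod 17), so λ ≡ 16.
  x = λ² - 16 - 8 = 256 - 24 ≡ 11; y = λ·(16 - 11) - 7 ≡ 5. → (11, 5)
4P: (11, 5) + (8, 15). λ = (15 - 5)/(8 - 11) ≡ 10/14 mod 17. 14⁻¹ ≡ 11 (mod 17) since 14·11 = 154 ≡ 1, so λ ≡ 8.
  x = λ² - 11 - 8 = 64 - 19 ≡ 11; y = λ·(11 - 11) - 5 ≡ 12. → (11, 12)
5P: (11, 12) + (8, 15). λ = (15 - 12)/(8 - 11) ≡ 3/14 mod 17. 14⁻¹ ≡ 11 (mod 17) since 14·11 = 154 ≡ 1, so λ ≡ 16.
  x = λ² - 11 - 8 = 256 - 19 ≡ 16; y = λ·(11 - 16) - 12 ≡ 10. → (16, 10)
6P: (16, 10) + (8, 15). λ = (15 - 10)/(8 - 16) ≡ 5/9 mod 17. 9⁻¹ ≡ 2 (mod 17), so λ ≡ 10.
  x = λ² - 16 - 8 = 100 - 24 ≡ 8; y = λ·(16 - 8) - 10 ≡ 2. → (8, 2)
7P: (8, 2) + (8, 15): same x and y₁ ≡ -y₂, so the sum is ∞.
7P = ∞, so the order is 7.

7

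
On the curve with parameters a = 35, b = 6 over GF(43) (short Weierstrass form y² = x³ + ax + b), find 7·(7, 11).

(12, 41)

Write P = (7, 11).
Repeated addition: build up to 7P.
2P: tangent at (7, 11): λ = (3·7² + 35)/(2·11) ≡ 10/22. 22⁻¹ ≡ 2 (mod 43), so λ ≡ 10·2 ≡ 20.
  x = λ² - 7 - 7 = 400 - 14 ≡ 42; y = λ·(7 - 42) - 11 ≡ 20. → (42, 20)
3P: (42, 20) + (7, 11). λ = (11 - 20)/(7 - 42) ≡ 34/8 mod 43. 8⁻¹ ≡ 27 (mod 43) since 8·27 = 216 ≡ 1, so λ ≡ 15.
  x = λ² - 42 - 7 = 225 - 49 ≡ 4; y = λ·(42 - 4) - 20 ≡ 34. → (4, 34)
4P: (4, 34) + (7, 11). λ = (11 - 34)/(7 - 4) ≡ 20/3 mod 43. 3⁻¹ ≡ 29 (mod 43), so λ ≡ 21.
  x = λ² - 4 - 7 = 441 - 11 ≡ 0; y = λ·(4 - 0) - 34 ≡ 7. → (0, 7)
5P: (0, 7) + (7, 11). λ = (11 - 7)/(7 - 0) ≡ 4/7 mod 43. 7⁻¹ ≡ 37 (mod 43), so λ ≡ 19.
  x = λ² - 0 - 7 = 361 - 7 ≡ 10; y = λ·(0 - 10) - 7 ≡ 18. → (10, 18)
6P: (10, 18) + (7, 11). λ = (11 - 18)/(7 - 10) ≡ 36/40 mod 43. 40⁻¹ ≡ 14 (mod 43), so λ ≡ 31.
  x = λ² - 10 - 7 = 961 - 17 ≡ 41; y = λ·(10 - 41) - 18 ≡ 10. → (41, 10)
7P: (41, 10) + (7, 11). λ = (11 - 10)/(7 - 41) ≡ 1/9 mod 43. 9⁻¹ ≡ 24 (mod 43) since 9·24 = 216 ≡ 1, so λ ≡ 24.
  x = λ² - 41 - 7 = 576 - 48 ≡ 12; y = λ·(41 - 12) - 10 ≡ 41. → (12, 41)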